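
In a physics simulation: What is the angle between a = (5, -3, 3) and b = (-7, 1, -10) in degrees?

a·b = 5·(-7) + (-3)·1 + 3·(-10) = -35 - 3 - 30 = -68
|a| = √(5² + (-3)² + 3²) = √43 ≈ 6.557
|b| = √((-7)² + 1² + (-10)²) = √150 ≈ 12.25
cos θ = (a·b)/(|a||b|) = -68/(6.557·12.25) ≈ -0.8467
θ = arccos(-0.8467) ≈ 147.9°

147.9°


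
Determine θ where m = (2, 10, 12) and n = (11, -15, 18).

m·n = 2·11 + 10·(-15) + 12·18 = 22 - 150 + 216 = 88
|m| = √(2² + 10² + 12²) = √248 ≈ 15.75
|n| = √(11² + (-15)² + 18²) = √670 ≈ 25.88
cos θ = (m·n)/(|m||n|) = 88/(15.75·25.88) ≈ 0.2159
θ = arccos(0.2159) ≈ 77.53°

77.53°


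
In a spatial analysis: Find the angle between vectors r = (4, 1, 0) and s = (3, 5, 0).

r·s = 4·3 + 1·5 + 0·0 = 12 + 5 + 0 = 17
|r| = √(4² + 1² + 0²) = √17 ≈ 4.123
|s| = √(3² + 5² + 0²) = √34 ≈ 5.831
cos θ = (r·s)/(|r||s|) = 17/(4.123·5.831) ≈ 0.7071
θ = arccos(0.7071) ≈ 45°

45°


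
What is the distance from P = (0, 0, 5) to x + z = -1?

distance = |a·x₀ + b·y₀ + c·z₀ - d| / √(a² + b² + c²)
  = |1·0 + 0·0 + 1·5 - (-1)| / √(1² + 0² + 1²)
  = |0 + 0 + 5 + 1| / √(1 + 0 + 1)
  = |6| / √2
  = 6 / 1.414
  ≈ 4.243

4.243


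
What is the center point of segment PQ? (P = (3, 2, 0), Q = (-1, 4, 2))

M = ((x₁+x₂)/2, (y₁+y₂)/2, (z₁+z₂)/2)
  = ((3 - 1)/2, (2 + 4)/2, (0 + 2)/2)
  = (2/2, 6/2, 2/2)
  = (1, 3, 1)

(1, 3, 1)


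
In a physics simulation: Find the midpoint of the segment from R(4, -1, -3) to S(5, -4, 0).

M = ((x₁+x₂)/2, (y₁+y₂)/2, (z₁+z₂)/2)
  = ((4 + 5)/2, (-1 - 4)/2, (-3 + 0)/2)
  = (9/2, -5/2, -3/2)
  = (4.5, -2.5, -1.5)

(4.5, -2.5, -1.5)


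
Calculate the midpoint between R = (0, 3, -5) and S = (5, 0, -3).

M = ((x₁+x₂)/2, (y₁+y₂)/2, (z₁+z₂)/2)
  = ((0 + 5)/2, (3 + 0)/2, (-5 - 3)/2)
  = (5/2, 3/2, -8/2)
  = (2.5, 1.5, -4)

(2.5, 1.5, -4)


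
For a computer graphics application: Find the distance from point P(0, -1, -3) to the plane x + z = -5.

distance = |a·x₀ + b·y₀ + c·z₀ - d| / √(a² + b² + c²)
  = |1·0 + 0·(-1) + 1·(-3) - (-5)| / √(1² + 0² + 1²)
  = |0 + 0 - 3 + 5| / √(1 + 0 + 1)
  = |2| / √2
  = 2 / 1.414
  ≈ 1.414

1.414


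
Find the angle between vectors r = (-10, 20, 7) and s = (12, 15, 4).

r·s = (-10)·12 + 20·15 + 7·4 = -120 + 300 + 28 = 208
|r| = √((-10)² + 20² + 7²) = √549 ≈ 23.43
|s| = √(12² + 15² + 4²) = √385 ≈ 19.62
cos θ = (r·s)/(|r||s|) = 208/(23.43·19.62) ≈ 0.4524
θ = arccos(0.4524) ≈ 63.1°

63.1°


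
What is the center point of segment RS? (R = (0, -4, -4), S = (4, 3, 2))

M = ((x₁+x₂)/2, (y₁+y₂)/2, (z₁+z₂)/2)
  = ((0 + 4)/2, (-4 + 3)/2, (-4 + 2)/2)
  = (4/2, -1/2, -2/2)
  = (2, -0.5, -1)

(2, -0.5, -1)


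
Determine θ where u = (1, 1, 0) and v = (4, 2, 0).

u·v = 1·4 + 1·2 + 0·0 = 4 + 2 + 0 = 6
|u| = √(1² + 1² + 0²) = √2 ≈ 1.414
|v| = √(4² + 2² + 0²) = √20 ≈ 4.472
cos θ = (u·v)/(|u||v|) = 6/(1.414·4.472) ≈ 0.9487
θ = arccos(0.9487) ≈ 18.43°

18.43°


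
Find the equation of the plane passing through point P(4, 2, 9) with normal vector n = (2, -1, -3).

The plane through P with normal n = (a, b, c) satisfies n·(r - P) = 0,
i.e. ax + by + cz = a·x₀ + b·y₀ + c·z₀.
d = 2·4 + (-1)·2 + (-3)·9
  = 8 - 2 - 27
  = -21
Equation: 2x - y - 3z = -21

2x - y - 3z = -21


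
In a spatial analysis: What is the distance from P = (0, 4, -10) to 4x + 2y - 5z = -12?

distance = |a·x₀ + b·y₀ + c·z₀ - d| / √(a² + b² + c²)
  = |4·0 + 2·4 + (-5)·(-10) - (-12)| / √(4² + 2² + (-5)²)
  = |0 + 8 + 50 + 12| / √(16 + 4 + 25)
  = |70| / √45
  = 70 / 6.708
  ≈ 10.43

10.43


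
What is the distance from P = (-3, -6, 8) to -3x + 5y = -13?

distance = |a·x₀ + b·y₀ + c·z₀ - d| / √(a² + b² + c²)
  = |(-3)·(-3) + 5·(-6) + 0·8 - (-13)| / √((-3)² + 5² + 0²)
  = |9 - 30 + 0 + 13| / √(9 + 25 + 0)
  = |-8| / √34
  = 8 / 5.831
  ≈ 1.372

1.372


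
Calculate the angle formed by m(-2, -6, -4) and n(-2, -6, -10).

m·n = (-2)·(-2) + (-6)·(-6) + (-4)·(-10) = 4 + 36 + 40 = 80
|m| = √((-2)² + (-6)² + (-4)²) = √56 ≈ 7.483
|n| = √((-2)² + (-6)² + (-10)²) = √140 ≈ 11.83
cos θ = (m·n)/(|m||n|) = 80/(7.483·11.83) ≈ 0.9035
θ = arccos(0.9035) ≈ 25.38°

25.38°


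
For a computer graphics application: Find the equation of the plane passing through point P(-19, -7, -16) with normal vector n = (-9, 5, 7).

The plane through P with normal n = (a, b, c) satisfies n·(r - P) = 0,
i.e. ax + by + cz = a·x₀ + b·y₀ + c·z₀.
d = (-9)·(-19) + 5·(-7) + 7·(-16)
  = 171 - 35 - 112
  = 24
Equation: -9x + 5y + 7z = 24

-9x + 5y + 7z = 24


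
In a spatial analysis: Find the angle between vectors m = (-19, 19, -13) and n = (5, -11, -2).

m·n = (-19)·5 + 19·(-11) + (-13)·(-2) = -95 - 209 + 26 = -278
|m| = √((-19)² + 19² + (-13)²) = √891 ≈ 29.85
|n| = √(5² + (-11)² + (-2)²) = √150 ≈ 12.25
cos θ = (m·n)/(|m||n|) = -278/(29.85·12.25) ≈ -0.7604
θ = arccos(-0.7604) ≈ 139.5°

139.5°


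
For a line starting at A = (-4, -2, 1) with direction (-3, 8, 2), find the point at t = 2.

P(t) = A + t·d
  = (-4 + (-3)·2, -2 + 8·2, 1 + 2·2)
  = (-4 - 6, -2 + 16, 1 + 4)
  = (-10, 14, 5)

(-10, 14, 5)


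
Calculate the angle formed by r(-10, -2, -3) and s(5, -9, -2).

r·s = (-10)·5 + (-2)·(-9) + (-3)·(-2) = -50 + 18 + 6 = -26
|r| = √((-10)² + (-2)² + (-3)²) = √113 ≈ 10.63
|s| = √(5² + (-9)² + (-2)²) = √110 ≈ 10.49
cos θ = (r·s)/(|r||s|) = -26/(10.63·10.49) ≈ -0.2332
θ = arccos(-0.2332) ≈ 103.5°

103.5°


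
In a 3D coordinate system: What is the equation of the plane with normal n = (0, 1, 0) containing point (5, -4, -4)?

The plane through P with normal n = (a, b, c) satisfies n·(r - P) = 0,
i.e. ax + by + cz = a·x₀ + b·y₀ + c·z₀.
d = 0·5 + 1·(-4) + 0·(-4)
  = 0 - 4 + 0
  = -4
Equation: y = -4

y = -4


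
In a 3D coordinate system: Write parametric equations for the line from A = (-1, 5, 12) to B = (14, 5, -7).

Direction vector d = B - A = (14 + 1, 5 - 5, -7 - 12) = (15, 0, -19)
Parametric form r = A + t·d:
x = -1 + 15t, y = 5, z = 12 - 19t

x = -1 + 15t, y = 5, z = 12 - 19t


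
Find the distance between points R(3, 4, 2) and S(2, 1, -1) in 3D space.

d = √[(x₂-x₁)² + (y₂-y₁)² + (z₂-z₁)²]
  = √[(-1)² + (-3)² + (-3)²]
  = √[1 + 9 + 9]
  = √19
  ≈ 4.359

4.359


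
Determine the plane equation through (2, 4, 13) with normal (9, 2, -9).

The plane through P with normal n = (a, b, c) satisfies n·(r - P) = 0,
i.e. ax + by + cz = a·x₀ + b·y₀ + c·z₀.
d = 9·2 + 2·4 + (-9)·13
  = 18 + 8 - 117
  = -91
Equation: 9x + 2y - 9z = -91

9x + 2y - 9z = -91


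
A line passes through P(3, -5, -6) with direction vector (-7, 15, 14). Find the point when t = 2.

P(t) = P + t·d
  = (3 + (-7)·2, -5 + 15·2, -6 + 14·2)
  = (3 - 14, -5 + 30, -6 + 28)
  = (-11, 25, 22)

(-11, 25, 22)


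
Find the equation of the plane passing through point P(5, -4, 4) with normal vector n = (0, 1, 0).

The plane through P with normal n = (a, b, c) satisfies n·(r - P) = 0,
i.e. ax + by + cz = a·x₀ + b·y₀ + c·z₀.
d = 0·5 + 1·(-4) + 0·4
  = 0 - 4 + 0
  = -4
Equation: y = -4

y = -4


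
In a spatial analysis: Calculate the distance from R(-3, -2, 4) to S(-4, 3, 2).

d = √[(x₂-x₁)² + (y₂-y₁)² + (z₂-z₁)²]
  = √[(-1)² + 5² + (-2)²]
  = √[1 + 25 + 4]
  = √30
  ≈ 5.477

5.477


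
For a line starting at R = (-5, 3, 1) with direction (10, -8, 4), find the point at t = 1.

P(t) = R + t·d
  = (-5 + 10·1, 3 + (-8)·1, 1 + 4·1)
  = (-5 + 10, 3 - 8, 1 + 4)
  = (5, -5, 5)

(5, -5, 5)


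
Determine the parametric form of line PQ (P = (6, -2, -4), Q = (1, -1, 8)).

Direction vector d = Q - P = (1 - 6, -1 + 2, 8 + 4) = (-5, 1, 12)
Parametric form r = P + t·d:
x = 6 - 5t, y = -2 + t, z = -4 + 12t

x = 6 - 5t, y = -2 + t, z = -4 + 12t


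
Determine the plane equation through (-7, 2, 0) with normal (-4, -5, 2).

The plane through P with normal n = (a, b, c) satisfies n·(r - P) = 0,
i.e. ax + by + cz = a·x₀ + b·y₀ + c·z₀.
d = (-4)·(-7) + (-5)·2 + 2·0
  = 28 - 10 + 0
  = 18
Equation: -4x - 5y + 2z = 18

-4x - 5y + 2z = 18


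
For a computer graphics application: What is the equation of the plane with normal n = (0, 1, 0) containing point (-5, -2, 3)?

The plane through P with normal n = (a, b, c) satisfies n·(r - P) = 0,
i.e. ax + by + cz = a·x₀ + b·y₀ + c·z₀.
d = 0·(-5) + 1·(-2) + 0·3
  = 0 - 2 + 0
  = -2
Equation: y = -2

y = -2


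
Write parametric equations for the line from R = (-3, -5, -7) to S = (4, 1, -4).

Direction vector d = S - R = (4 + 3, 1 + 5, -4 + 7) = (7, 6, 3)
Parametric form r = R + t·d:
x = -3 + 7t, y = -5 + 6t, z = -7 + 3t

x = -3 + 7t, y = -5 + 6t, z = -7 + 3t


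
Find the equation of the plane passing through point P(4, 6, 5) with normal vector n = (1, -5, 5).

The plane through P with normal n = (a, b, c) satisfies n·(r - P) = 0,
i.e. ax + by + cz = a·x₀ + b·y₀ + c·z₀.
d = 1·4 + (-5)·6 + 5·5
  = 4 - 30 + 25
  = -1
Equation: x - 5y + 5z = -1

x - 5y + 5z = -1


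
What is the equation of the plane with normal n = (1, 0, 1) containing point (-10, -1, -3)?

The plane through P with normal n = (a, b, c) satisfies n·(r - P) = 0,
i.e. ax + by + cz = a·x₀ + b·y₀ + c·z₀.
d = 1·(-10) + 0·(-1) + 1·(-3)
  = -10 + 0 - 3
  = -13
Equation: x + z = -13

x + z = -13


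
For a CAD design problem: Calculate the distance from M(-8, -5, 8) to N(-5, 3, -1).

d = √[(x₂-x₁)² + (y₂-y₁)² + (z₂-z₁)²]
  = √[3² + 8² + (-9)²]
  = √[9 + 64 + 81]
  = √154
  ≈ 12.41

12.41


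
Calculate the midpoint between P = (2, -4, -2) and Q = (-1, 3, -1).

M = ((x₁+x₂)/2, (y₁+y₂)/2, (z₁+z₂)/2)
  = ((2 - 1)/2, (-4 + 3)/2, (-2 - 1)/2)
  = (1/2, -1/2, -3/2)
  = (0.5, -0.5, -1.5)

(0.5, -0.5, -1.5)


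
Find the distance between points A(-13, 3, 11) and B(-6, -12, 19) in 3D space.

d = √[(x₂-x₁)² + (y₂-y₁)² + (z₂-z₁)²]
  = √[7² + (-15)² + 8²]
  = √[49 + 225 + 64]
  = √338
  ≈ 18.38

18.38


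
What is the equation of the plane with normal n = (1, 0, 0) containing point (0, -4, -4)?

The plane through P with normal n = (a, b, c) satisfies n·(r - P) = 0,
i.e. ax + by + cz = a·x₀ + b·y₀ + c·z₀.
d = 1·0 + 0·(-4) + 0·(-4)
  = 0 + 0 + 0
  = 0
Equation: x = 0

x = 0


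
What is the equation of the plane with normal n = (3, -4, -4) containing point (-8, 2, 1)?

The plane through P with normal n = (a, b, c) satisfies n·(r - P) = 0,
i.e. ax + by + cz = a·x₀ + b·y₀ + c·z₀.
d = 3·(-8) + (-4)·2 + (-4)·1
  = -24 - 8 - 4
  = -36
Equation: 3x - 4y - 4z = -36

3x - 4y - 4z = -36


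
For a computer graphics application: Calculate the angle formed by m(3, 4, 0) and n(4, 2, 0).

m·n = 3·4 + 4·2 + 0·0 = 12 + 8 + 0 = 20
|m| = √(3² + 4² + 0²) = √25 ≈ 5
|n| = √(4² + 2² + 0²) = √20 ≈ 4.472
cos θ = (m·n)/(|m||n|) = 20/(5·4.472) ≈ 0.8944
θ = arccos(0.8944) ≈ 26.57°

26.57°


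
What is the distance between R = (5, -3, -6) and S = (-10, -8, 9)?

d = √[(x₂-x₁)² + (y₂-y₁)² + (z₂-z₁)²]
  = √[(-15)² + (-5)² + 15²]
  = √[225 + 25 + 225]
  = √475
  ≈ 21.79

21.79


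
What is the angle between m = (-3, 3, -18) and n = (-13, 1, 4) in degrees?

m·n = (-3)·(-13) + 3·1 + (-18)·4 = 39 + 3 - 72 = -30
|m| = √((-3)² + 3² + (-18)²) = √342 ≈ 18.49
|n| = √((-13)² + 1² + 4²) = √186 ≈ 13.64
cos θ = (m·n)/(|m||n|) = -30/(18.49·13.64) ≈ -0.1189
θ = arccos(-0.1189) ≈ 96.83°

96.83°


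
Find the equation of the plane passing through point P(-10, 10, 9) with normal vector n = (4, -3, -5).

The plane through P with normal n = (a, b, c) satisfies n·(r - P) = 0,
i.e. ax + by + cz = a·x₀ + b·y₀ + c·z₀.
d = 4·(-10) + (-3)·10 + (-5)·9
  = -40 - 30 - 45
  = -115
Equation: 4x - 3y - 5z = -115

4x - 3y - 5z = -115


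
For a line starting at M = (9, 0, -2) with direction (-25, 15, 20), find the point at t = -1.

P(t) = M + t·d
  = (9 + (-25)·(-1), 0 + 15·(-1), -2 + 20·(-1))
  = (9 + 25, 0 - 15, -2 - 20)
  = (34, -15, -22)

(34, -15, -22)


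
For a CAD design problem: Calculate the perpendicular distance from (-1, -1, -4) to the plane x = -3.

distance = |a·x₀ + b·y₀ + c·z₀ - d| / √(a² + b² + c²)
  = |1·(-1) + 0·(-1) + 0·(-4) - (-3)| / √(1² + 0² + 0²)
  = |-1 + 0 + 0 + 3| / √(1 + 0 + 0)
  = |2| / √1
  = 2 / 1
  ≈ 2

2


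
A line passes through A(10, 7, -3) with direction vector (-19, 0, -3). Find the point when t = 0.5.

P(t) = A + t·d
  = (10 + (-19)·0.5, 7 + 0·0.5, -3 + (-3)·0.5)
  = (10 - 9.5, 7 + 0, -3 - 1.5)
  = (0.5, 7, -4.5)

(0.5, 7, -4.5)


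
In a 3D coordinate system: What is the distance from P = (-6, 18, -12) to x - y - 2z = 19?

distance = |a·x₀ + b·y₀ + c·z₀ - d| / √(a² + b² + c²)
  = |1·(-6) + (-1)·18 + (-2)·(-12) - 19| / √(1² + (-1)² + (-2)²)
  = |-6 - 18 + 24 - 19| / √(1 + 1 + 4)
  = |-19| / √6
  = 19 / 2.449
  ≈ 7.757

7.757


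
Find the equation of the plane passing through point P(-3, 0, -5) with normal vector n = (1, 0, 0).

The plane through P with normal n = (a, b, c) satisfies n·(r - P) = 0,
i.e. ax + by + cz = a·x₀ + b·y₀ + c·z₀.
d = 1·(-3) + 0·0 + 0·(-5)
  = -3 + 0 + 0
  = -3
Equation: x = -3

x = -3


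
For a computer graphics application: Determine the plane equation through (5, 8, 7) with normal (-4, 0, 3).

The plane through P with normal n = (a, b, c) satisfies n·(r - P) = 0,
i.e. ax + by + cz = a·x₀ + b·y₀ + c·z₀.
d = (-4)·5 + 0·8 + 3·7
  = -20 + 0 + 21
  = 1
Equation: -4x + 3z = 1

-4x + 3z = 1


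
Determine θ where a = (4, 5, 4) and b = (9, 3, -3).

a·b = 4·9 + 5·3 + 4·(-3) = 36 + 15 - 12 = 39
|a| = √(4² + 5² + 4²) = √57 ≈ 7.55
|b| = √(9² + 3² + (-3)²) = √99 ≈ 9.95
cos θ = (a·b)/(|a||b|) = 39/(7.55·9.95) ≈ 0.5192
θ = arccos(0.5192) ≈ 58.72°

58.72°


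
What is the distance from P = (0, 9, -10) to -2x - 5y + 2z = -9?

distance = |a·x₀ + b·y₀ + c·z₀ - d| / √(a² + b² + c²)
  = |(-2)·0 + (-5)·9 + 2·(-10) - (-9)| / √((-2)² + (-5)² + 2²)
  = |0 - 45 - 20 + 9| / √(4 + 25 + 4)
  = |-56| / √33
  = 56 / 5.745
  ≈ 9.748

9.748


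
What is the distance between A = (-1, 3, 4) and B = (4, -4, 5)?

d = √[(x₂-x₁)² + (y₂-y₁)² + (z₂-z₁)²]
  = √[5² + (-7)² + 1²]
  = √[25 + 49 + 1]
  = √75
  ≈ 8.66

8.66


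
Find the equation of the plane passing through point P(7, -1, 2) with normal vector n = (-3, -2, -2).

The plane through P with normal n = (a, b, c) satisfies n·(r - P) = 0,
i.e. ax + by + cz = a·x₀ + b·y₀ + c·z₀.
d = (-3)·7 + (-2)·(-1) + (-2)·2
  = -21 + 2 - 4
  = -23
Equation: -3x - 2y - 2z = -23

-3x - 2y - 2z = -23


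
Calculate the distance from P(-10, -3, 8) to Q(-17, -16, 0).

d = √[(x₂-x₁)² + (y₂-y₁)² + (z₂-z₁)²]
  = √[(-7)² + (-13)² + (-8)²]
  = √[49 + 169 + 64]
  = √282
  ≈ 16.79

16.79


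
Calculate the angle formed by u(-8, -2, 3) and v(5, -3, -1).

u·v = (-8)·5 + (-2)·(-3) + 3·(-1) = -40 + 6 - 3 = -37
|u| = √((-8)² + (-2)² + 3²) = √77 ≈ 8.775
|v| = √(5² + (-3)² + (-1)²) = √35 ≈ 5.916
cos θ = (u·v)/(|u||v|) = -37/(8.775·5.916) ≈ -0.7127
θ = arccos(-0.7127) ≈ 135.5°

135.5°


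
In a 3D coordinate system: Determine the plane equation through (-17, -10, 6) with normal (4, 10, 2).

The plane through P with normal n = (a, b, c) satisfies n·(r - P) = 0,
i.e. ax + by + cz = a·x₀ + b·y₀ + c·z₀.
d = 4·(-17) + 10·(-10) + 2·6
  = -68 - 100 + 12
  = -156
Equation: 4x + 10y + 2z = -156

4x + 10y + 2z = -156


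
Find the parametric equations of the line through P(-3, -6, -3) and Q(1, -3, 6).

Direction vector d = Q - P = (1 + 3, -3 + 6, 6 + 3) = (4, 3, 9)
Parametric form r = P + t·d:
x = -3 + 4t, y = -6 + 3t, z = -3 + 9t

x = -3 + 4t, y = -6 + 3t, z = -3 + 9t


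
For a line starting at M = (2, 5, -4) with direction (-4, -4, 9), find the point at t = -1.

P(t) = M + t·d
  = (2 + (-4)·(-1), 5 + (-4)·(-1), -4 + 9·(-1))
  = (2 + 4, 5 + 4, -4 - 9)
  = (6, 9, -13)

(6, 9, -13)


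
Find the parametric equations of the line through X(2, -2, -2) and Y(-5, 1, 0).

Direction vector d = Y - X = (-5 - 2, 1 + 2, 0 + 2) = (-7, 3, 2)
Parametric form r = X + t·d:
x = 2 - 7t, y = -2 + 3t, z = -2 + 2t

x = 2 - 7t, y = -2 + 3t, z = -2 + 2t


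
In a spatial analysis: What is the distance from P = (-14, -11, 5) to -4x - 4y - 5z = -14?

distance = |a·x₀ + b·y₀ + c·z₀ - d| / √(a² + b² + c²)
  = |(-4)·(-14) + (-4)·(-11) + (-5)·5 - (-14)| / √((-4)² + (-4)² + (-5)²)
  = |56 + 44 - 25 + 14| / √(16 + 16 + 25)
  = |89| / √57
  = 89 / 7.55
  ≈ 11.79

11.79


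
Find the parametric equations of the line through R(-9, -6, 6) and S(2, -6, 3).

Direction vector d = S - R = (2 + 9, -6 + 6, 3 - 6) = (11, 0, -3)
Parametric form r = R + t·d:
x = -9 + 11t, y = -6, z = 6 - 3t

x = -9 + 11t, y = -6, z = 6 - 3t


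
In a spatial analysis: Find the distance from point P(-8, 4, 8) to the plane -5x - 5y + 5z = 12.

distance = |a·x₀ + b·y₀ + c·z₀ - d| / √(a² + b² + c²)
  = |(-5)·(-8) + (-5)·4 + 5·8 - 12| / √((-5)² + (-5)² + 5²)
  = |40 - 20 + 40 - 12| / √(25 + 25 + 25)
  = |48| / √75
  = 48 / 8.66
  ≈ 5.543

5.543


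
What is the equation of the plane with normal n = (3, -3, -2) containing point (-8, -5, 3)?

The plane through P with normal n = (a, b, c) satisfies n·(r - P) = 0,
i.e. ax + by + cz = a·x₀ + b·y₀ + c·z₀.
d = 3·(-8) + (-3)·(-5) + (-2)·3
  = -24 + 15 - 6
  = -15
Equation: 3x - 3y - 2z = -15

3x - 3y - 2z = -15


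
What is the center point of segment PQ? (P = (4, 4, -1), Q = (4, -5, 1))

M = ((x₁+x₂)/2, (y₁+y₂)/2, (z₁+z₂)/2)
  = ((4 + 4)/2, (4 - 5)/2, (-1 + 1)/2)
  = (8/2, -1/2, 0/2)
  = (4, -0.5, 0)

(4, -0.5, 0)


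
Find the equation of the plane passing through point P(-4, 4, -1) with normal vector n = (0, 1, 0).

The plane through P with normal n = (a, b, c) satisfies n·(r - P) = 0,
i.e. ax + by + cz = a·x₀ + b·y₀ + c·z₀.
d = 0·(-4) + 1·4 + 0·(-1)
  = 0 + 4 + 0
  = 4
Equation: y = 4

y = 4


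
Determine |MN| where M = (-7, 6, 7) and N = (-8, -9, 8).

d = √[(x₂-x₁)² + (y₂-y₁)² + (z₂-z₁)²]
  = √[(-1)² + (-15)² + 1²]
  = √[1 + 225 + 1]
  = √227
  ≈ 15.07

15.07


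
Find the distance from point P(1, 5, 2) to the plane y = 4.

distance = |a·x₀ + b·y₀ + c·z₀ - d| / √(a² + b² + c²)
  = |0·1 + 1·5 + 0·2 - 4| / √(0² + 1² + 0²)
  = |0 + 5 + 0 - 4| / √(0 + 1 + 0)
  = |1| / √1
  = 1 / 1
  ≈ 1

1


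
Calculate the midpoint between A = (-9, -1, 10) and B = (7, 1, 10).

M = ((x₁+x₂)/2, (y₁+y₂)/2, (z₁+z₂)/2)
  = ((-9 + 7)/2, (-1 + 1)/2, (10 + 10)/2)
  = (-2/2, 0/2, 20/2)
  = (-1, 0, 10)

(-1, 0, 10)


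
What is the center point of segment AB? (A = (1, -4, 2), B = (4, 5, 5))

M = ((x₁+x₂)/2, (y₁+y₂)/2, (z₁+z₂)/2)
  = ((1 + 4)/2, (-4 + 5)/2, (2 + 5)/2)
  = (5/2, 1/2, 7/2)
  = (2.5, 0.5, 3.5)

(2.5, 0.5, 3.5)


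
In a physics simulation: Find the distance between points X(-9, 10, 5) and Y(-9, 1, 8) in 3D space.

d = √[(x₂-x₁)² + (y₂-y₁)² + (z₂-z₁)²]
  = √[0² + (-9)² + 3²]
  = √[0 + 81 + 9]
  = √90
  ≈ 9.487

9.487


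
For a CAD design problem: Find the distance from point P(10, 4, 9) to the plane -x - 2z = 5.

distance = |a·x₀ + b·y₀ + c·z₀ - d| / √(a² + b² + c²)
  = |(-1)·10 + 0·4 + (-2)·9 - 5| / √((-1)² + 0² + (-2)²)
  = |-10 + 0 - 18 - 5| / √(1 + 0 + 4)
  = |-33| / √5
  = 33 / 2.236
  ≈ 14.76

14.76


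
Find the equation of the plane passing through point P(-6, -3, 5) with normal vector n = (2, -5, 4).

The plane through P with normal n = (a, b, c) satisfies n·(r - P) = 0,
i.e. ax + by + cz = a·x₀ + b·y₀ + c·z₀.
d = 2·(-6) + (-5)·(-3) + 4·5
  = -12 + 15 + 20
  = 23
Equation: 2x - 5y + 4z = 23

2x - 5y + 4z = 23


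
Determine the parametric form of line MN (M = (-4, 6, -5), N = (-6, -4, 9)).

Direction vector d = N - M = (-6 + 4, -4 - 6, 9 + 5) = (-2, -10, 14)
Parametric form r = M + t·d:
x = -4 - 2t, y = 6 - 10t, z = -5 + 14t

x = -4 - 2t, y = 6 - 10t, z = -5 + 14t


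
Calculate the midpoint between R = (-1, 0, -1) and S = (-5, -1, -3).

M = ((x₁+x₂)/2, (y₁+y₂)/2, (z₁+z₂)/2)
  = ((-1 - 5)/2, (0 - 1)/2, (-1 - 3)/2)
  = (-6/2, -1/2, -4/2)
  = (-3, -0.5, -2)

(-3, -0.5, -2)


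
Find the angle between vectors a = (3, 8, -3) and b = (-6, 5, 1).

a·b = 3·(-6) + 8·5 + (-3)·1 = -18 + 40 - 3 = 19
|a| = √(3² + 8² + (-3)²) = √82 ≈ 9.055
|b| = √((-6)² + 5² + 1²) = √62 ≈ 7.874
cos θ = (a·b)/(|a||b|) = 19/(9.055·7.874) ≈ 0.2665
θ = arccos(0.2665) ≈ 74.55°

74.55°


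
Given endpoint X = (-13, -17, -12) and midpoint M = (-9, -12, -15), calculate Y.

Y = 2M - X
  = (2·(-9) - (-13), 2·(-12) - (-17), 2·(-15) - (-12))
  = (-18 + 13, -24 + 17, -30 + 12)
  = (-5, -7, -18)

(-5, -7, -18)


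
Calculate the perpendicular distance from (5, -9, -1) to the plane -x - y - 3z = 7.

distance = |a·x₀ + b·y₀ + c·z₀ - d| / √(a² + b² + c²)
  = |(-1)·5 + (-1)·(-9) + (-3)·(-1) - 7| / √((-1)² + (-1)² + (-3)²)
  = |-5 + 9 + 3 - 7| / √(1 + 1 + 9)
  = |0| / √11
  = 0 / 3.317
  ≈ 0

0


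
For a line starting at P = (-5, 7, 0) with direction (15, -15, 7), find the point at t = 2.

P(t) = P + t·d
  = (-5 + 15·2, 7 + (-15)·2, 0 + 7·2)
  = (-5 + 30, 7 - 30, 0 + 14)
  = (25, -23, 14)

(25, -23, 14)


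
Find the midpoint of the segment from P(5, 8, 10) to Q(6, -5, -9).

M = ((x₁+x₂)/2, (y₁+y₂)/2, (z₁+z₂)/2)
  = ((5 + 6)/2, (8 - 5)/2, (10 - 9)/2)
  = (11/2, 3/2, 1/2)
  = (5.5, 1.5, 0.5)

(5.5, 1.5, 0.5)


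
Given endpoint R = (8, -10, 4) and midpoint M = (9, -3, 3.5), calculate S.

S = 2M - R
  = (2·9 - 8, 2·(-3) - (-10), 2·3.5 - 4)
  = (18 - 8, -6 + 10, 7 - 4)
  = (10, 4, 3)

(10, 4, 3)


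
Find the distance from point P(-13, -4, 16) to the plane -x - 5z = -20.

distance = |a·x₀ + b·y₀ + c·z₀ - d| / √(a² + b² + c²)
  = |(-1)·(-13) + 0·(-4) + (-5)·16 - (-20)| / √((-1)² + 0² + (-5)²)
  = |13 + 0 - 80 + 20| / √(1 + 0 + 25)
  = |-47| / √26
  = 47 / 5.099
  ≈ 9.217

9.217


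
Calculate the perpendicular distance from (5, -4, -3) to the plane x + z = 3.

distance = |a·x₀ + b·y₀ + c·z₀ - d| / √(a² + b² + c²)
  = |1·5 + 0·(-4) + 1·(-3) - 3| / √(1² + 0² + 1²)
  = |5 + 0 - 3 - 3| / √(1 + 0 + 1)
  = |-1| / √2
  = 1 / 1.414
  ≈ 0.7071

0.7071


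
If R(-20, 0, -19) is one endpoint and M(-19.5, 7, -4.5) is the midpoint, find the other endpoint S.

S = 2M - R
  = (2·(-19.5) - (-20), 2·7 - 0, 2·(-4.5) - (-19))
  = (-39 + 20, 14 + 0, -9 + 19)
  = (-19, 14, 10)

(-19, 14, 10)


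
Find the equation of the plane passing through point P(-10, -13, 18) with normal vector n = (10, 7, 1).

The plane through P with normal n = (a, b, c) satisfies n·(r - P) = 0,
i.e. ax + by + cz = a·x₀ + b·y₀ + c·z₀.
d = 10·(-10) + 7·(-13) + 1·18
  = -100 - 91 + 18
  = -173
Equation: 10x + 7y + z = -173

10x + 7y + z = -173


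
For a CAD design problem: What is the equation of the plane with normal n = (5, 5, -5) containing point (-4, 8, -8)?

The plane through P with normal n = (a, b, c) satisfies n·(r - P) = 0,
i.e. ax + by + cz = a·x₀ + b·y₀ + c·z₀.
d = 5·(-4) + 5·8 + (-5)·(-8)
  = -20 + 40 + 40
  = 60
Equation: 5x + 5y - 5z = 60

5x + 5y - 5z = 60


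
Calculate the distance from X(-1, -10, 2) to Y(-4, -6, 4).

d = √[(x₂-x₁)² + (y₂-y₁)² + (z₂-z₁)²]
  = √[(-3)² + 4² + 2²]
  = √[9 + 16 + 4]
  = √29
  ≈ 5.385

5.385


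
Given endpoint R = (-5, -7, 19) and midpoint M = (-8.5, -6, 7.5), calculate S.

S = 2M - R
  = (2·(-8.5) - (-5), 2·(-6) - (-7), 2·7.5 - 19)
  = (-17 + 5, -12 + 7, 15 - 19)
  = (-12, -5, -4)

(-12, -5, -4)


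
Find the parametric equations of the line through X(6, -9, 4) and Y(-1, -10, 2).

Direction vector d = Y - X = (-1 - 6, -10 + 9, 2 - 4) = (-7, -1, -2)
Parametric form r = X + t·d:
x = 6 - 7t, y = -9 - t, z = 4 - 2t

x = 6 - 7t, y = -9 - t, z = 4 - 2t


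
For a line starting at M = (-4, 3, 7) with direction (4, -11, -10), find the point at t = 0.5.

P(t) = M + t·d
  = (-4 + 4·0.5, 3 + (-11)·0.5, 7 + (-10)·0.5)
  = (-4 + 2, 3 - 5.5, 7 - 5)
  = (-2, -2.5, 2)

(-2, -2.5, 2)


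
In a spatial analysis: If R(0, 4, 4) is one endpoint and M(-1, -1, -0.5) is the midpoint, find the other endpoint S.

S = 2M - R
  = (2·(-1) - 0, 2·(-1) - 4, 2·(-0.5) - 4)
  = (-2 + 0, -2 - 4, -1 - 4)
  = (-2, -6, -5)

(-2, -6, -5)


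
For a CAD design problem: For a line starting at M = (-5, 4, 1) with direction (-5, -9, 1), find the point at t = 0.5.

P(t) = M + t·d
  = (-5 + (-5)·0.5, 4 + (-9)·0.5, 1 + 1·0.5)
  = (-5 - 2.5, 4 - 4.5, 1 + 0.5)
  = (-7.5, -0.5, 1.5)

(-7.5, -0.5, 1.5)


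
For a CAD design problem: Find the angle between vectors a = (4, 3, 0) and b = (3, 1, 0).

a·b = 4·3 + 3·1 + 0·0 = 12 + 3 + 0 = 15
|a| = √(4² + 3² + 0²) = √25 ≈ 5
|b| = √(3² + 1² + 0²) = √10 ≈ 3.162
cos θ = (a·b)/(|a||b|) = 15/(5·3.162) ≈ 0.9487
θ = arccos(0.9487) ≈ 18.43°

18.43°


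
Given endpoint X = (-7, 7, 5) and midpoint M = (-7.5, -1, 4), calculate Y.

Y = 2M - X
  = (2·(-7.5) - (-7), 2·(-1) - 7, 2·4 - 5)
  = (-15 + 7, -2 - 7, 8 - 5)
  = (-8, -9, 3)

(-8, -9, 3)


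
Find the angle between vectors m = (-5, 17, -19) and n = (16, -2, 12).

m·n = (-5)·16 + 17·(-2) + (-19)·12 = -80 - 34 - 228 = -342
|m| = √((-5)² + 17² + (-19)²) = √675 ≈ 25.98
|n| = √(16² + (-2)² + 12²) = √404 ≈ 20.1
cos θ = (m·n)/(|m||n|) = -342/(25.98·20.1) ≈ -0.6549
θ = arccos(-0.6549) ≈ 130.9°

130.9°


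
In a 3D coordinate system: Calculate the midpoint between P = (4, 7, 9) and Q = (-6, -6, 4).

M = ((x₁+x₂)/2, (y₁+y₂)/2, (z₁+z₂)/2)
  = ((4 - 6)/2, (7 - 6)/2, (9 + 4)/2)
  = (-2/2, 1/2, 13/2)
  = (-1, 0.5, 6.5)

(-1, 0.5, 6.5)


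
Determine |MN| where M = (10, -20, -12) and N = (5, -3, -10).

d = √[(x₂-x₁)² + (y₂-y₁)² + (z₂-z₁)²]
  = √[(-5)² + 17² + 2²]
  = √[25 + 289 + 4]
  = √318
  ≈ 17.83

17.83


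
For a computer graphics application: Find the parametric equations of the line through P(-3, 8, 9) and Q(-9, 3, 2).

Direction vector d = Q - P = (-9 + 3, 3 - 8, 2 - 9) = (-6, -5, -7)
Parametric form r = P + t·d:
x = -3 - 6t, y = 8 - 5t, z = 9 - 7t

x = -3 - 6t, y = 8 - 5t, z = 9 - 7t


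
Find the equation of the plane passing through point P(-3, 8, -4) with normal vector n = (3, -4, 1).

The plane through P with normal n = (a, b, c) satisfies n·(r - P) = 0,
i.e. ax + by + cz = a·x₀ + b·y₀ + c·z₀.
d = 3·(-3) + (-4)·8 + 1·(-4)
  = -9 - 32 - 4
  = -45
Equation: 3x - 4y + z = -45

3x - 4y + z = -45


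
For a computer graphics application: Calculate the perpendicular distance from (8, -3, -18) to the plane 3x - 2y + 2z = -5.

distance = |a·x₀ + b·y₀ + c·z₀ - d| / √(a² + b² + c²)
  = |3·8 + (-2)·(-3) + 2·(-18) - (-5)| / √(3² + (-2)² + 2²)
  = |24 + 6 - 36 + 5| / √(9 + 4 + 4)
  = |-1| / √17
  = 1 / 4.123
  ≈ 0.2425

0.2425


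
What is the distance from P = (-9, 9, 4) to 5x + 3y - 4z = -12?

distance = |a·x₀ + b·y₀ + c·z₀ - d| / √(a² + b² + c²)
  = |5·(-9) + 3·9 + (-4)·4 - (-12)| / √(5² + 3² + (-4)²)
  = |-45 + 27 - 16 + 12| / √(25 + 9 + 16)
  = |-22| / √50
  = 22 / 7.071
  ≈ 3.111

3.111


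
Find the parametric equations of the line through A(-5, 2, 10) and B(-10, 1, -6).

Direction vector d = B - A = (-10 + 5, 1 - 2, -6 - 10) = (-5, -1, -16)
Parametric form r = A + t·d:
x = -5 - 5t, y = 2 - t, z = 10 - 16t

x = -5 - 5t, y = 2 - t, z = 10 - 16t


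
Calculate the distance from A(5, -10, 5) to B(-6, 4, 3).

d = √[(x₂-x₁)² + (y₂-y₁)² + (z₂-z₁)²]
  = √[(-11)² + 14² + (-2)²]
  = √[121 + 196 + 4]
  = √321
  ≈ 17.92

17.92


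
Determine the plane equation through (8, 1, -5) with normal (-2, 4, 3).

The plane through P with normal n = (a, b, c) satisfies n·(r - P) = 0,
i.e. ax + by + cz = a·x₀ + b·y₀ + c·z₀.
d = (-2)·8 + 4·1 + 3·(-5)
  = -16 + 4 - 15
  = -27
Equation: -2x + 4y + 3z = -27

-2x + 4y + 3z = -27


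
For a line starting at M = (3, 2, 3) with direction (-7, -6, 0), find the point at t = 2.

P(t) = M + t·d
  = (3 + (-7)·2, 2 + (-6)·2, 3 + 0·2)
  = (3 - 14, 2 - 12, 3 + 0)
  = (-11, -10, 3)

(-11, -10, 3)


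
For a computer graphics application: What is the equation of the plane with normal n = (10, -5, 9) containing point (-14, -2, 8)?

The plane through P with normal n = (a, b, c) satisfies n·(r - P) = 0,
i.e. ax + by + cz = a·x₀ + b·y₀ + c·z₀.
d = 10·(-14) + (-5)·(-2) + 9·8
  = -140 + 10 + 72
  = -58
Equation: 10x - 5y + 9z = -58

10x - 5y + 9z = -58


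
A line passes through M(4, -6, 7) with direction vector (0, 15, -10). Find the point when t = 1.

P(t) = M + t·d
  = (4 + 0·1, -6 + 15·1, 7 + (-10)·1)
  = (4 + 0, -6 + 15, 7 - 10)
  = (4, 9, -3)

(4, 9, -3)


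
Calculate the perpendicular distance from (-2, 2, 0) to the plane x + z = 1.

distance = |a·x₀ + b·y₀ + c·z₀ - d| / √(a² + b² + c²)
  = |1·(-2) + 0·2 + 1·0 - 1| / √(1² + 0² + 1²)
  = |-2 + 0 + 0 - 1| / √(1 + 0 + 1)
  = |-3| / √2
  = 3 / 1.414
  ≈ 2.121

2.121


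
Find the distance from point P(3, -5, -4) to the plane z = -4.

distance = |a·x₀ + b·y₀ + c·z₀ - d| / √(a² + b² + c²)
  = |0·3 + 0·(-5) + 1·(-4) - (-4)| / √(0² + 0² + 1²)
  = |0 + 0 - 4 + 4| / √(0 + 0 + 1)
  = |0| / √1
  = 0 / 1
  ≈ 0

0


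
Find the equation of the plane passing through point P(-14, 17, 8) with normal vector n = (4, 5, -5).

The plane through P with normal n = (a, b, c) satisfies n·(r - P) = 0,
i.e. ax + by + cz = a·x₀ + b·y₀ + c·z₀.
d = 4·(-14) + 5·17 + (-5)·8
  = -56 + 85 - 40
  = -11
Equation: 4x + 5y - 5z = -11

4x + 5y - 5z = -11


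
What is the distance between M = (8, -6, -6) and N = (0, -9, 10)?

d = √[(x₂-x₁)² + (y₂-y₁)² + (z₂-z₁)²]
  = √[(-8)² + (-3)² + 16²]
  = √[64 + 9 + 256]
  = √329
  ≈ 18.14

18.14


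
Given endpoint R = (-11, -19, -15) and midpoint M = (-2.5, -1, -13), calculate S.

S = 2M - R
  = (2·(-2.5) - (-11), 2·(-1) - (-19), 2·(-13) - (-15))
  = (-5 + 11, -2 + 19, -26 + 15)
  = (6, 17, -11)

(6, 17, -11)


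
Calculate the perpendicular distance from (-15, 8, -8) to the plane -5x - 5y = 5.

distance = |a·x₀ + b·y₀ + c·z₀ - d| / √(a² + b² + c²)
  = |(-5)·(-15) + (-5)·8 + 0·(-8) - 5| / √((-5)² + (-5)² + 0²)
  = |75 - 40 + 0 - 5| / √(25 + 25 + 0)
  = |30| / √50
  = 30 / 7.071
  ≈ 4.243

4.243


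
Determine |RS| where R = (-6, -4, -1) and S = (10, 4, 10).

d = √[(x₂-x₁)² + (y₂-y₁)² + (z₂-z₁)²]
  = √[16² + 8² + 11²]
  = √[256 + 64 + 121]
  = √441
  ≈ 21

21


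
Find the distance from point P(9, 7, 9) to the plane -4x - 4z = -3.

distance = |a·x₀ + b·y₀ + c·z₀ - d| / √(a² + b² + c²)
  = |(-4)·9 + 0·7 + (-4)·9 - (-3)| / √((-4)² + 0² + (-4)²)
  = |-36 + 0 - 36 + 3| / √(16 + 0 + 16)
  = |-69| / √32
  = 69 / 5.657
  ≈ 12.2

12.2


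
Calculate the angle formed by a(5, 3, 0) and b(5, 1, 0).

a·b = 5·5 + 3·1 + 0·0 = 25 + 3 + 0 = 28
|a| = √(5² + 3² + 0²) = √34 ≈ 5.831
|b| = √(5² + 1² + 0²) = √26 ≈ 5.099
cos θ = (a·b)/(|a||b|) = 28/(5.831·5.099) ≈ 0.9417
θ = arccos(0.9417) ≈ 19.65°

19.65°


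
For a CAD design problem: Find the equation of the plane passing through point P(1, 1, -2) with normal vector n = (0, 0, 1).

The plane through P with normal n = (a, b, c) satisfies n·(r - P) = 0,
i.e. ax + by + cz = a·x₀ + b·y₀ + c·z₀.
d = 0·1 + 0·1 + 1·(-2)
  = 0 + 0 - 2
  = -2
Equation: z = -2

z = -2


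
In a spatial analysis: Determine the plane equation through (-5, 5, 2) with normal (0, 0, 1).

The plane through P with normal n = (a, b, c) satisfies n·(r - P) = 0,
i.e. ax + by + cz = a·x₀ + b·y₀ + c·z₀.
d = 0·(-5) + 0·5 + 1·2
  = 0 + 0 + 2
  = 2
Equation: z = 2

z = 2


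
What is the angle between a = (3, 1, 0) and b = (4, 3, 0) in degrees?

a·b = 3·4 + 1·3 + 0·0 = 12 + 3 + 0 = 15
|a| = √(3² + 1² + 0²) = √10 ≈ 3.162
|b| = √(4² + 3² + 0²) = √25 ≈ 5
cos θ = (a·b)/(|a||b|) = 15/(3.162·5) ≈ 0.9487
θ = arccos(0.9487) ≈ 18.43°

18.43°


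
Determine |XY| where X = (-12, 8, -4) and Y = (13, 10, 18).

d = √[(x₂-x₁)² + (y₂-y₁)² + (z₂-z₁)²]
  = √[25² + 2² + 22²]
  = √[625 + 4 + 484]
  = √1113
  ≈ 33.36

33.36


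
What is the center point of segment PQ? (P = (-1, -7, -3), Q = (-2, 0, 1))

M = ((x₁+x₂)/2, (y₁+y₂)/2, (z₁+z₂)/2)
  = ((-1 - 2)/2, (-7 + 0)/2, (-3 + 1)/2)
  = (-3/2, -7/2, -2/2)
  = (-1.5, -3.5, -1)

(-1.5, -3.5, -1)


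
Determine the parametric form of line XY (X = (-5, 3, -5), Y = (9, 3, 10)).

Direction vector d = Y - X = (9 + 5, 3 - 3, 10 + 5) = (14, 0, 15)
Parametric form r = X + t·d:
x = -5 + 14t, y = 3, z = -5 + 15t

x = -5 + 14t, y = 3, z = -5 + 15t


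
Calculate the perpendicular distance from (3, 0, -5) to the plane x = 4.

distance = |a·x₀ + b·y₀ + c·z₀ - d| / √(a² + b² + c²)
  = |1·3 + 0·0 + 0·(-5) - 4| / √(1² + 0² + 0²)
  = |3 + 0 + 0 - 4| / √(1 + 0 + 0)
  = |-1| / √1
  = 1 / 1
  ≈ 1

1


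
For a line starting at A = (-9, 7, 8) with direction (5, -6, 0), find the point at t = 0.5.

P(t) = A + t·d
  = (-9 + 5·0.5, 7 + (-6)·0.5, 8 + 0·0.5)
  = (-9 + 2.5, 7 - 3, 8 + 0)
  = (-6.5, 4, 8)

(-6.5, 4, 8)


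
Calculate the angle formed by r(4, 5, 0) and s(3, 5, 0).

r·s = 4·3 + 5·5 + 0·0 = 12 + 25 + 0 = 37
|r| = √(4² + 5² + 0²) = √41 ≈ 6.403
|s| = √(3² + 5² + 0²) = √34 ≈ 5.831
cos θ = (r·s)/(|r||s|) = 37/(6.403·5.831) ≈ 0.991
θ = arccos(0.991) ≈ 7.696°

7.696°


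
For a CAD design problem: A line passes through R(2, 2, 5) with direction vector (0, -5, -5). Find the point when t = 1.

P(t) = R + t·d
  = (2 + 0·1, 2 + (-5)·1, 5 + (-5)·1)
  = (2 + 0, 2 - 5, 5 - 5)
  = (2, -3, 0)

(2, -3, 0)


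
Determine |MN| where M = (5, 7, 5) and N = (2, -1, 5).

d = √[(x₂-x₁)² + (y₂-y₁)² + (z₂-z₁)²]
  = √[(-3)² + (-8)² + 0²]
  = √[9 + 64 + 0]
  = √73
  ≈ 8.544

8.544


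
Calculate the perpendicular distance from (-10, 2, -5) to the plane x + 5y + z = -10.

distance = |a·x₀ + b·y₀ + c·z₀ - d| / √(a² + b² + c²)
  = |1·(-10) + 5·2 + 1·(-5) - (-10)| / √(1² + 5² + 1²)
  = |-10 + 10 - 5 + 10| / √(1 + 25 + 1)
  = |5| / √27
  = 5 / 5.196
  ≈ 0.9623

0.9623


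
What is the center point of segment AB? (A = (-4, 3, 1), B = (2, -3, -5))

M = ((x₁+x₂)/2, (y₁+y₂)/2, (z₁+z₂)/2)
  = ((-4 + 2)/2, (3 - 3)/2, (1 - 5)/2)
  = (-2/2, 0/2, -4/2)
  = (-1, 0, -2)

(-1, 0, -2)


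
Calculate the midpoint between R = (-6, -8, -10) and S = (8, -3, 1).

M = ((x₁+x₂)/2, (y₁+y₂)/2, (z₁+z₂)/2)
  = ((-6 + 8)/2, (-8 - 3)/2, (-10 + 1)/2)
  = (2/2, -11/2, -9/2)
  = (1, -5.5, -4.5)

(1, -5.5, -4.5)


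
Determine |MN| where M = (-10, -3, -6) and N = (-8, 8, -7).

d = √[(x₂-x₁)² + (y₂-y₁)² + (z₂-z₁)²]
  = √[2² + 11² + (-1)²]
  = √[4 + 121 + 1]
  = √126
  ≈ 11.22

11.22


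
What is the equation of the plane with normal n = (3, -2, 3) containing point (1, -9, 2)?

The plane through P with normal n = (a, b, c) satisfies n·(r - P) = 0,
i.e. ax + by + cz = a·x₀ + b·y₀ + c·z₀.
d = 3·1 + (-2)·(-9) + 3·2
  = 3 + 18 + 6
  = 27
Equation: 3x - 2y + 3z = 27

3x - 2y + 3z = 27


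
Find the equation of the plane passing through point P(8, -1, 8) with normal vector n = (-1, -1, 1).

The plane through P with normal n = (a, b, c) satisfies n·(r - P) = 0,
i.e. ax + by + cz = a·x₀ + b·y₀ + c·z₀.
d = (-1)·8 + (-1)·(-1) + 1·8
  = -8 + 1 + 8
  = 1
Equation: -x - y + z = 1

-x - y + z = 1


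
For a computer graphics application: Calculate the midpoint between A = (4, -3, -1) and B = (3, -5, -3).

M = ((x₁+x₂)/2, (y₁+y₂)/2, (z₁+z₂)/2)
  = ((4 + 3)/2, (-3 - 5)/2, (-1 - 3)/2)
  = (7/2, -8/2, -4/2)
  = (3.5, -4, -2)

(3.5, -4, -2)


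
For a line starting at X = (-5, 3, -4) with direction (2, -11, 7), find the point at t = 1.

P(t) = X + t·d
  = (-5 + 2·1, 3 + (-11)·1, -4 + 7·1)
  = (-5 + 2, 3 - 11, -4 + 7)
  = (-3, -8, 3)

(-3, -8, 3)


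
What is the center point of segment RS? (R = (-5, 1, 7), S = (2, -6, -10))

M = ((x₁+x₂)/2, (y₁+y₂)/2, (z₁+z₂)/2)
  = ((-5 + 2)/2, (1 - 6)/2, (7 - 10)/2)
  = (-3/2, -5/2, -3/2)
  = (-1.5, -2.5, -1.5)

(-1.5, -2.5, -1.5)


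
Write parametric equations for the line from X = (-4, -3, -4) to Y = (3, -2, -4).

Direction vector d = Y - X = (3 + 4, -2 + 3, -4 + 4) = (7, 1, 0)
Parametric form r = X + t·d:
x = -4 + 7t, y = -3 + t, z = -4

x = -4 + 7t, y = -3 + t, z = -4


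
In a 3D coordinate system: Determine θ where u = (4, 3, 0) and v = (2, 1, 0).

u·v = 4·2 + 3·1 + 0·0 = 8 + 3 + 0 = 11
|u| = √(4² + 3² + 0²) = √25 ≈ 5
|v| = √(2² + 1² + 0²) = √5 ≈ 2.236
cos θ = (u·v)/(|u||v|) = 11/(5·2.236) ≈ 0.9839
θ = arccos(0.9839) ≈ 10.3°

10.3°


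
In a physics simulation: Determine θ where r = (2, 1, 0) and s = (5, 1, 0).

r·s = 2·5 + 1·1 + 0·0 = 10 + 1 + 0 = 11
|r| = √(2² + 1² + 0²) = √5 ≈ 2.236
|s| = √(5² + 1² + 0²) = √26 ≈ 5.099
cos θ = (r·s)/(|r||s|) = 11/(2.236·5.099) ≈ 0.9648
θ = arccos(0.9648) ≈ 15.26°

15.26°


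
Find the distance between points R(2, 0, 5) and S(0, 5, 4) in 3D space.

d = √[(x₂-x₁)² + (y₂-y₁)² + (z₂-z₁)²]
  = √[(-2)² + 5² + (-1)²]
  = √[4 + 25 + 1]
  = √30
  ≈ 5.477

5.477


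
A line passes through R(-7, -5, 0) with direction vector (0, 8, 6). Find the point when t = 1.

P(t) = R + t·d
  = (-7 + 0·1, -5 + 8·1, 0 + 6·1)
  = (-7 + 0, -5 + 8, 0 + 6)
  = (-7, 3, 6)

(-7, 3, 6)


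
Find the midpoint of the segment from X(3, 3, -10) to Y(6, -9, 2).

M = ((x₁+x₂)/2, (y₁+y₂)/2, (z₁+z₂)/2)
  = ((3 + 6)/2, (3 - 9)/2, (-10 + 2)/2)
  = (9/2, -6/2, -8/2)
  = (4.5, -3, -4)

(4.5, -3, -4)


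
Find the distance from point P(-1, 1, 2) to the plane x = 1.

distance = |a·x₀ + b·y₀ + c·z₀ - d| / √(a² + b² + c²)
  = |1·(-1) + 0·1 + 0·2 - 1| / √(1² + 0² + 0²)
  = |-1 + 0 + 0 - 1| / √(1 + 0 + 0)
  = |-2| / √1
  = 2 / 1
  ≈ 2

2


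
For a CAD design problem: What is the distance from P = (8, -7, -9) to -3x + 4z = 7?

distance = |a·x₀ + b·y₀ + c·z₀ - d| / √(a² + b² + c²)
  = |(-3)·8 + 0·(-7) + 4·(-9) - 7| / √((-3)² + 0² + 4²)
  = |-24 + 0 - 36 - 7| / √(9 + 0 + 16)
  = |-67| / √25
  = 67 / 5
  ≈ 13.4

13.4


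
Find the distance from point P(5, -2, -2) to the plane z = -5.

distance = |a·x₀ + b·y₀ + c·z₀ - d| / √(a² + b² + c²)
  = |0·5 + 0·(-2) + 1·(-2) - (-5)| / √(0² + 0² + 1²)
  = |0 + 0 - 2 + 5| / √(0 + 0 + 1)
  = |3| / √1
  = 3 / 1
  ≈ 3

3


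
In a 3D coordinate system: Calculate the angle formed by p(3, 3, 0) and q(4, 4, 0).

p·q = 3·4 + 3·4 + 0·0 = 12 + 12 + 0 = 24
|p| = √(3² + 3² + 0²) = √18 ≈ 4.243
|q| = √(4² + 4² + 0²) = √32 ≈ 5.657
cos θ = (p·q)/(|p||q|) = 24/(4.243·5.657) ≈ 1
θ = arccos(1) ≈ 0°

0°
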